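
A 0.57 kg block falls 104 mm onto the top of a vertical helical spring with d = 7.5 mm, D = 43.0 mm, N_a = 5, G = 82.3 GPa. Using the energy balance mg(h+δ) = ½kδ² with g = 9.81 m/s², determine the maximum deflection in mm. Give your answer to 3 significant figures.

k = Gd⁴/(8D³N_a) = (82.3×10³)(7.5⁴)/(8·43.0³·5) = 81.88 N/mm
W = mg = 0.57 × 9.81 = 5.5917 N
½kδ² − Wδ − Wh = 0 → δ = (W + √(W² + 2kWh))/k
δ = (5.5917 + √(31.267 + 95232.8))/81.88 = (5.5917 + 308.65)/81.88 = 3.8378 mm

3.84 mm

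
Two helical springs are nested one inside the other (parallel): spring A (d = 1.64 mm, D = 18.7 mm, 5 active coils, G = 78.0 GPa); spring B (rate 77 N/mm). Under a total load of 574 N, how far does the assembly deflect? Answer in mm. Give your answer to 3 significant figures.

7.25 mm

k_A = Gd⁴/(8D³N_a) = (78.0×10³)(1.64⁴)/(8·18.7³·5) = 2.1572 N/mm
Parallel: k_eq = 2.1572 + 77 = 79.157 N/mm
δ = F/k_eq = 574/79.157 = 7.2514 mm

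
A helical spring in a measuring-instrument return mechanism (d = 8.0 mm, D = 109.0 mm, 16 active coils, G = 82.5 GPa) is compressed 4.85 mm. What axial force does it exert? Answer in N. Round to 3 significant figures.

9.89 N

k = Gd⁴/(8D³N_a) = (82.5×10³)(8.0⁴)/(8·109.0³·16) = 2.0386 N/mm
F = k·δ = 2.0386 × 4.85 = 9.887 N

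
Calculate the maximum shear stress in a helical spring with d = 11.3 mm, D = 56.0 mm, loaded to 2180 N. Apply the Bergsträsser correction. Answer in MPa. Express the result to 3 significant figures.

Spring index C = D/d = 56.0/11.3 = 4.9558
K_B = (4C+2)/(4C−3) = 21.823/16.823 = 1.2972
τ₀ = 8FD/(πd³) = 8·2180·56.0/(π·11.3³) = 976640/4533 = 215.45 MPa
τ_max = K·τ₀ = 1.2972 × 215.45 = 279.49 MPa

279 MPa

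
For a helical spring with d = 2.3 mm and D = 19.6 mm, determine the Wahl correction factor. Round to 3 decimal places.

1.172

C = D/d = 19.6/2.3 = 8.5217
K_W = (4C−1)/(4C−4) + 0.615/C = 33.087/30.087 + 0.0722 = 1.1719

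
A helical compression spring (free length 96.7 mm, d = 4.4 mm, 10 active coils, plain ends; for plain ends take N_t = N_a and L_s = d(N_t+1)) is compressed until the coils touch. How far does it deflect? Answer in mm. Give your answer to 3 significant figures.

N_t = 10; L_s = 4.4·11 = 48.4 mm
δ_solid = L₀ − L_s = 96.7 − 48.4 = 48.3 mm

48.3 mm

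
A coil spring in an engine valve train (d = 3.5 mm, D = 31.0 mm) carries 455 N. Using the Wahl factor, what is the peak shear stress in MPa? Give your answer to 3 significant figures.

976 MPa

Spring index C = D/d = 31.0/3.5 = 8.8571
K_W = (4C−1)/(4C−4) + 0.615/C = 34.429/31.429 + 0.0694 = 1.1649
τ₀ = 8FD/(πd³) = 8·455·31.0/(π·3.5³) = 112840/134.7 = 837.74 MPa
τ_max = K·τ₀ = 1.1649 × 837.74 = 975.87 MPa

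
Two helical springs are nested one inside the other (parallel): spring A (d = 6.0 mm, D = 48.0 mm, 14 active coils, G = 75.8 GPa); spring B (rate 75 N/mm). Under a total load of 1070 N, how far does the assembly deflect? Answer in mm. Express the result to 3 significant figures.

12.9 mm

k_A = Gd⁴/(8D³N_a) = (75.8×10³)(6.0⁴)/(8·48.0³·14) = 7.9311 N/mm
Parallel: k_eq = 7.9311 + 75 = 82.931 N/mm
δ = F/k_eq = 1070/82.931 = 12.902 mm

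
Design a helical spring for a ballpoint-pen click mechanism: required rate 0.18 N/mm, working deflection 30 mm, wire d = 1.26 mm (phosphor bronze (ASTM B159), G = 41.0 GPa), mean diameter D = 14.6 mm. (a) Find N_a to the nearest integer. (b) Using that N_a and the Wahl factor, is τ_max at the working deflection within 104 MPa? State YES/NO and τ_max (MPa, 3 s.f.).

N_a = Gd⁴/(8D³k) = (41.0×10³)(1.26⁴)/(8·14.6³·0.18) = 23.06 → N_a = 23
Actual rate k = Gd⁴/(8D³·23) = 0.18046 N/mm
Working load F = kδ = 0.18046·30 = 5.4139 N
C = 14.6/1.26 = 11.5873; K_W = (4C−1)/(4C−4)+0.615/C = 1.1239
τ_max = K_W·8FD/(πd³) = 1.1239·100.62 = 113.09 MPa
τ_max > 104 MPa → exceeds allowable

(a) 23 coils; (b) NO, τ_max = 113 MPa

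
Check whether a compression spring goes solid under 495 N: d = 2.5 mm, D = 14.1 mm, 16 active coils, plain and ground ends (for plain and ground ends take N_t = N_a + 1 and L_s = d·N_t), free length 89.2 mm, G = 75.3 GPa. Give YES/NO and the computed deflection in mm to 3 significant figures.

k = Gd⁴/(8D³N_a) = (75.3×10³)(2.5⁴)/(8·14.1³·16) = 8.1976 N/mm
N_t = 17; L_s = 2.5·17 = 42.5 mm; δ_solid = L₀ − L_s = 89.2 − 42.5 = 46.7 mm
δ = F/k = 495/8.1976 = 60.383 mm
δ ≥ δ_solid → spring goes solid

YES, δ = 60.4 mm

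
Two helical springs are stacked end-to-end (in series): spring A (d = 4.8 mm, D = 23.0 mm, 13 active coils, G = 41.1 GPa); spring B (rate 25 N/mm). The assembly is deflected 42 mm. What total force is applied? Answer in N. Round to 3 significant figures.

429 N

k_A = Gd⁴/(8D³N_a) = (41.1×10³)(4.8⁴)/(8·23.0³·13) = 17.242 N/mm
Series: 1/k_eq = 1/17.242 + 1/25 = 0.097998; k_eq = 10.204 N/mm
F = k_eq·δ = 10.204·42 = 428.58 N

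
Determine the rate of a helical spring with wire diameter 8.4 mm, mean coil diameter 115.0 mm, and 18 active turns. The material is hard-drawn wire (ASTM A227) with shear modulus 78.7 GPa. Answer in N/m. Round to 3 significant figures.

k = Gd⁴/(8D³N_a) = (78.7×10³ × 8.4⁴) / (8 × 115.0³ × 18)
  = 3.91825e+08 / 2.19006e+08 = 1.7891 N/mm = 1789.1 N/m

1790 N/m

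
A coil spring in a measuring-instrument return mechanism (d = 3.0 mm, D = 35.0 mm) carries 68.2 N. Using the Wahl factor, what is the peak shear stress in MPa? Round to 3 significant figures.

Spring index C = D/d = 35.0/3.0 = 11.6667
K_W = (4C−1)/(4C−4) + 0.615/C = 45.667/42.667 + 0.0527 = 1.1230
τ₀ = 8FD/(πd³) = 8·68.2·35.0/(π·3.0³) = 19096/84.823 = 225.13 MPa
τ_max = K·τ₀ = 1.1230 × 225.13 = 252.82 MPa

253 MPa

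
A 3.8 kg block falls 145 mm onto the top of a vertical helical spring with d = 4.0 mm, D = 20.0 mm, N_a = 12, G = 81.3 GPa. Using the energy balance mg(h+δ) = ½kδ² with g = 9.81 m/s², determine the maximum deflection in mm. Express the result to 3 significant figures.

k = Gd⁴/(8D³N_a) = (81.3×10³)(4.0⁴)/(8·20.0³·12) = 27.1 N/mm
W = mg = 3.8 × 9.81 = 37.278 N
½kδ² − Wδ − Wh = 0 → δ = (W + √(W² + 2kWh))/k
δ = (37.278 + √(1389.6 + 292968))/27.1 = (37.278 + 542.55)/27.1 = 21.396 mm

21.4 mm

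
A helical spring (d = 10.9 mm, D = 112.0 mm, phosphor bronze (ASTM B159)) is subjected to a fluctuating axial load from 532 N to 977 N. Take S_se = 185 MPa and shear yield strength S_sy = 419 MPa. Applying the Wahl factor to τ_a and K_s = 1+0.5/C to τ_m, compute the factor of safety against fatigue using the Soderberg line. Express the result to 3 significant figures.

C = D/d = 112.0/10.9 = 10.2752; K_W = (4C−1)/(4C−4)+0.615/C = 1.1407; K_s = 1+0.5/C = 1.0487
F_a = (F_max−F_min)/2 = 222.5 N; F_m = (F_max+F_min)/2 = 754.5 N
τ_a = K_W·8F_aD/(πd³) = 1.1407 × 49.001 = 55.897 MPa
τ_m = K_s·8F_mD/(πd³) = 1.0487 × 166.16 = 174.25 MPa
Soderberg: 1/n_f = τ_a/S_se + τ_m/S_sy = 55.897/185 + 174.25/419 = 0.30214 + 0.41587 = 0.71801
n_f = 1/0.71801 = 1.393

1.39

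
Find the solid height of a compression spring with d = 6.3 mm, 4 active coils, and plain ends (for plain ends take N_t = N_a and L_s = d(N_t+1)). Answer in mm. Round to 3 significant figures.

31.5 mm

plain ends: N_t = N_a = 4
L_s = d·(N_t+1) = 6.3 × 5 = 31.5 mm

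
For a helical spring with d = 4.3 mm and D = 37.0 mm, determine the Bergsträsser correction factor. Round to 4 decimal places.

C = D/d = 37.0/4.3 = 8.6047
K_B = (4C+2)/(4C−3) = 36.419/31.419 = 1.1591

1.1591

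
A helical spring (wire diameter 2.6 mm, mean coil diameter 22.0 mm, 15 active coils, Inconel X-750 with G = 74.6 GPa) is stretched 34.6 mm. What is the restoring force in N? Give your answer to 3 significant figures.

92.3 N

k = Gd⁴/(8D³N_a) = (74.6×10³)(2.6⁴)/(8·22.0³·15) = 2.668 N/mm
F = k·δ = 2.668 × 34.6 = 92.312 N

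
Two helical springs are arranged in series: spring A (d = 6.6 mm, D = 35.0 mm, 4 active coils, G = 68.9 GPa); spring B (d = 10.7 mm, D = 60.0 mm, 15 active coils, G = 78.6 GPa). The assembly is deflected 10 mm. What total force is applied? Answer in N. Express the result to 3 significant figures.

k_A = Gd⁴/(8D³N_a) = (68.9×10³)(6.6⁴)/(8·35.0³·4) = 95.289 N/mm
k_B = Gd⁴/(8D³N_a) = (78.6×10³)(10.7⁴)/(8·60.0³·15) = 39.749 N/mm
Series: 1/k_eq = 1/95.289 + 1/39.749 = 0.035653; k_eq = 28.049 N/mm
F = k_eq·δ = 28.049·10 = 280.49 N

280 N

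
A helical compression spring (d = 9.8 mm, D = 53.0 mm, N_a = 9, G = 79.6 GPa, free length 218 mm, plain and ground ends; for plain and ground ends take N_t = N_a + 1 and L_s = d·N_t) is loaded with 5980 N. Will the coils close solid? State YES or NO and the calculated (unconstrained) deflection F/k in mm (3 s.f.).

k = Gd⁴/(8D³N_a) = (79.6×10³)(9.8⁴)/(8·53.0³·9) = 68.495 N/mm
N_t = 10; L_s = 9.8·10 = 98 mm; δ_solid = L₀ − L_s = 218 − 98 = 120 mm
δ = F/k = 5980/68.495 = 87.306 mm
δ < δ_solid → spring does not go solid

NO, δ = 87.3 mm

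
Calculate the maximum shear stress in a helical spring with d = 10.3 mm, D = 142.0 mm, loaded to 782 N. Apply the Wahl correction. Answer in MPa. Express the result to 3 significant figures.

Spring index C = D/d = 142.0/10.3 = 13.7864
K_W = (4C−1)/(4C−4) + 0.615/C = 54.146/51.146 + 0.0446 = 1.1033
τ₀ = 8FD/(πd³) = 8·782·142.0/(π·10.3³) = 888352/3432.9 = 258.78 MPa
τ_max = K·τ₀ = 1.1033 × 258.78 = 285.5 MPa

285 MPa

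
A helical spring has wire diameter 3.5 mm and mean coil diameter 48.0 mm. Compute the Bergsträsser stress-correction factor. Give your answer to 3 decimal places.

1.096

C = D/d = 48.0/3.5 = 13.7143
K_B = (4C+2)/(4C−3) = 56.857/51.857 = 1.0964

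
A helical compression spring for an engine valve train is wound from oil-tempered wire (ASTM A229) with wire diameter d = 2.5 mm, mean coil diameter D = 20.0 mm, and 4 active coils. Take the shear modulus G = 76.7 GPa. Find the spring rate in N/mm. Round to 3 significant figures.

11.7 N/mm

k = Gd⁴/(8D³N_a) = (76.7×10³ × 2.5⁴) / (8 × 20.0³ × 4)
  = 2.99609e+06 / 256000 = 11.703 N/mm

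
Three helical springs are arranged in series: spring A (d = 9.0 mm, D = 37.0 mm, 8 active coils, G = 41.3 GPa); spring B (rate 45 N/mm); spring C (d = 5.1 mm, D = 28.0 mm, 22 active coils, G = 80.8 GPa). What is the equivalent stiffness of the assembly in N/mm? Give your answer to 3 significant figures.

9.54 N/mm

k_A = Gd⁴/(8D³N_a) = (41.3×10³)(9.0⁴)/(8·37.0³·8) = 83.586 N/mm
k_C = Gd⁴/(8D³N_a) = (80.8×10³)(5.1⁴)/(8·28.0³·22) = 14.148 N/mm
Series: 1/k_eq = 1/83.586 + 1/45 + 1/14.148 = 0.10487; k_eq = 9.536 N/mm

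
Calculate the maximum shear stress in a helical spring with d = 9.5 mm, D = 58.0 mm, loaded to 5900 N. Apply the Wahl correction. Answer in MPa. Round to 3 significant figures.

Spring index C = D/d = 58.0/9.5 = 6.1053
K_W = (4C−1)/(4C−4) + 0.615/C = 23.421/20.421 + 0.1007 = 1.2476
τ₀ = 8FD/(πd³) = 8·5900·58.0/(π·9.5³) = 2.7376e+06/2693.5 = 1016.4 MPa
τ_max = K·τ₀ = 1.2476 × 1016.4 = 1268.1 MPa

1270 MPa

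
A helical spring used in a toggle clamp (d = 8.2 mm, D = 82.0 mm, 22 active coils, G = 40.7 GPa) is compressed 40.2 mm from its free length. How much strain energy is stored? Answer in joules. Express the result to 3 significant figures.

1.53 J

k = Gd⁴/(8D³N_a) = (40.7×10³)(8.2⁴)/(8·82.0³·22) = 1.8962 N/mm
U = ½kδ² = 0.5 × 1.8962 × 40.2² = 1532.2 N·mm = 1.5322 J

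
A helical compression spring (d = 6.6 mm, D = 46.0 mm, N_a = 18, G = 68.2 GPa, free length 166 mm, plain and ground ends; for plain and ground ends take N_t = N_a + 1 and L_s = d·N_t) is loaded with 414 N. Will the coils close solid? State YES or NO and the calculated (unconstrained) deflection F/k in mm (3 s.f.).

k = Gd⁴/(8D³N_a) = (68.2×10³)(6.6⁴)/(8·46.0³·18) = 9.2326 N/mm
N_t = 19; L_s = 6.6·19 = 125.4 mm; δ_solid = L₀ − L_s = 166 − 125.4 = 40.6 mm
δ = F/k = 414/9.2326 = 44.841 mm
δ ≥ δ_solid → spring goes solid

YES, δ = 44.8 mm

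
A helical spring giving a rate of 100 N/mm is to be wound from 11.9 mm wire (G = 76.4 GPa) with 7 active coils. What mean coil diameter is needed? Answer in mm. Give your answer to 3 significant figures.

D = (Gd⁴/(8N_a·k))^(1/3) = (76.4×10³·11.9⁴/(8·7·100))^(1/3)
  = (273586)^(1/3) = 64.9179 mm

64.9 mm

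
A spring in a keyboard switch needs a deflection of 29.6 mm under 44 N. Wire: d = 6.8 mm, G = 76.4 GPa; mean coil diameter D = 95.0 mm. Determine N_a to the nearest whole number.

Required rate k = F/δ = 44/29.6 = 1.4865 N/mm
N_a = Gd⁴/(8D³k) = (76.4×10³ × 6.8⁴)/(8 × 95.0³ × 1.4865)
    = 1.63354e+08 / 1.01958e+07 = 16.02 → 16 coils

16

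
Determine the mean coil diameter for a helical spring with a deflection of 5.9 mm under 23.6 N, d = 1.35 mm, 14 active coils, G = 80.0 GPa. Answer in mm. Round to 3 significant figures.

8.40 mm

Required rate k = F/δ = 23.6/5.9 = 4 N/mm
D = (Gd⁴/(8N_a·k))^(1/3) = (80.0×10³·1.35⁴/(8·14·4))^(1/3)
  = (593.126)^(1/3) = 8.4020 mm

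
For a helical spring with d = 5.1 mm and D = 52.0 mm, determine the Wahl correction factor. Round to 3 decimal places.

C = D/d = 52.0/5.1 = 10.1961
K_W = (4C−1)/(4C−4) + 0.615/C = 39.784/36.784 + 0.0603 = 1.1419

1.142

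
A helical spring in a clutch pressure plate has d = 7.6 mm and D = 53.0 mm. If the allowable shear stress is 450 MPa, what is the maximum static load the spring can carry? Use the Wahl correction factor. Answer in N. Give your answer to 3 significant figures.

1210 N

C = D/d = 53.0/7.6 = 6.9737
K_W = (4C−1)/(4C−4) + 0.615/C = 26.895/23.895 + 0.0882 = 1.2137
τ_max = K·8FD/(πd³) → F_max = τ_allow·πd³/(8DK)
F_max = 450·π·7.6³/(8·53.0·1.2137) = 6.2059e+05/514.63 = 1205.9 N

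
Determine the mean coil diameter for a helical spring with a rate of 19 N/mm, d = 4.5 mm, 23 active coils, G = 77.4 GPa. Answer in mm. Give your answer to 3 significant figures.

D = (Gd⁴/(8N_a·k))^(1/3) = (77.4×10³·4.5⁴/(8·23·19))^(1/3)
  = (9078.61)^(1/3) = 20.8612 mm

20.9 mm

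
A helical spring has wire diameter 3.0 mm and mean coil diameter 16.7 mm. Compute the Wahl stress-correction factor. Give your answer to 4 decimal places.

C = D/d = 16.7/3.0 = 5.5667
K_W = (4C−1)/(4C−4) + 0.615/C = 21.267/18.267 + 0.1105 = 1.2747

1.2747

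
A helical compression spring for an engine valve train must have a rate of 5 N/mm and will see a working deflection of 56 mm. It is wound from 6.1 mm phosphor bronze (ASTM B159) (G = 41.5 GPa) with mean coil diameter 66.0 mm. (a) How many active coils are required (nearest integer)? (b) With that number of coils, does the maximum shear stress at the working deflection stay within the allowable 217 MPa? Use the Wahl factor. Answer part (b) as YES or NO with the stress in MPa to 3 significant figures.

N_a = Gd⁴/(8D³k) = (41.5×10³)(6.1⁴)/(8·66.0³·5) = 4.997 → N_a = 5
Actual rate k = Gd⁴/(8D³·5) = 4.9966 N/mm
Working load F = kδ = 4.9966·56 = 279.81 N
C = 66.0/6.1 = 10.8197; K_W = (4C−1)/(4C−4)+0.615/C = 1.1332
τ_max = K_W·8FD/(πd³) = 1.1332·207.18 = 234.79 MPa
τ_max > 217 MPa → exceeds allowable

(a) 5 coils; (b) NO, τ_max = 235 MPa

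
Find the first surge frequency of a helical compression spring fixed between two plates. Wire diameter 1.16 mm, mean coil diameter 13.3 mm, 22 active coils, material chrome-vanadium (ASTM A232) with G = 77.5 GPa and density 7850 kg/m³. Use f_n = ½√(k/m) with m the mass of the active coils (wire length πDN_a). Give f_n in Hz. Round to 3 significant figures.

105 Hz

k = Gd⁴/(8D³N_a) = (77.5×10³)(1.16⁴)/(8·13.3³·22) = 0.3389 N/mm = 338.9 N/m
Wire length L = πDN_a = π·13.3·22 = 919.23 mm
m = ρ·(πd²/4)·L = 7850 × 1.0568×10⁻⁶ m² × 0.91923 m = 0.0076261 kg
f_n = ½√(k/m) = 0.5·√(338.9/0.0076261) = 0.5·√(44439) = 105.4 Hz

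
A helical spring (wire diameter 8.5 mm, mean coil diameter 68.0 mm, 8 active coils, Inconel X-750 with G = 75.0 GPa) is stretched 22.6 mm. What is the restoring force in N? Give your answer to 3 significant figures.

k = Gd⁴/(8D³N_a) = (75.0×10³)(8.5⁴)/(8·68.0³·8) = 19.455 N/mm
F = k·δ = 19.455 × 22.6 = 439.68 N

440 N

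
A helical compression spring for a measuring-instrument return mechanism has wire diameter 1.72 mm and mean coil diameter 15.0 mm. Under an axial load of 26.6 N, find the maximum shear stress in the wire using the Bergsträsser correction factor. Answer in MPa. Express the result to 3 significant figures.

Spring index C = D/d = 15.0/1.72 = 8.7209
K_B = (4C+2)/(4C−3) = 36.884/31.884 = 1.1568
τ₀ = 8FD/(πd³) = 8·26.6·15.0/(π·1.72³) = 3192/15.986 = 199.68 MPa
τ_max = K·τ₀ = 1.1568 × 199.68 = 230.99 MPa

231 MPa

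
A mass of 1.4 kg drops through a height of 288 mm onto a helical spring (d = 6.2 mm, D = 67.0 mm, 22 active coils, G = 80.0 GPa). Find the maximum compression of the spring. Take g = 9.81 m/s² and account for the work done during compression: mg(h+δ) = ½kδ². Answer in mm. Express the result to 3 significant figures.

k = Gd⁴/(8D³N_a) = (80.0×10³)(6.2⁴)/(8·67.0³·22) = 2.2332 N/mm
W = mg = 1.4 × 9.81 = 13.734 N
½kδ² − Wδ − Wh = 0 → δ = (W + √(W² + 2kWh))/k
δ = (13.734 + √(188.62 + 17666))/2.2332 = (13.734 + 133.62)/2.2332 = 65.985 mm

66.0 mm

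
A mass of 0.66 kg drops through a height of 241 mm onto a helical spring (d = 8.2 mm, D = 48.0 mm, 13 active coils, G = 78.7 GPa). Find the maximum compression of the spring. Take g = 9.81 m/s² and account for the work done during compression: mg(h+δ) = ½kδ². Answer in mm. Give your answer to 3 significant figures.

10.3 mm

k = Gd⁴/(8D³N_a) = (78.7×10³)(8.2⁴)/(8·48.0³·13) = 30.937 N/mm
W = mg = 0.66 × 9.81 = 6.4746 N
½kδ² − Wδ − Wh = 0 → δ = (W + √(W² + 2kWh))/k
δ = (6.4746 + √(41.92 + 96545.7))/30.937 = (6.4746 + 310.79)/30.937 = 10.255 mm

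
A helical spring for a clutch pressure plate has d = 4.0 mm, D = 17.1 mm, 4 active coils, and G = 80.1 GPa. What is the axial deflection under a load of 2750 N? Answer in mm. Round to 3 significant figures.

21.5 mm

k = Gd⁴/(8D³N_a) = (80.1×10³)(4.0⁴)/(8·17.1³·4) = 128.15 N/mm
δ = F/k = 2750 / 128.15 = 21.458 mm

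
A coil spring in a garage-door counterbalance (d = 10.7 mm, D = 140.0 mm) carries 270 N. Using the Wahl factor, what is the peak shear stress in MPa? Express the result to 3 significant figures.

Spring index C = D/d = 140.0/10.7 = 13.0841
K_W = (4C−1)/(4C−4) + 0.615/C = 51.336/48.336 + 0.0470 = 1.1091
τ₀ = 8FD/(πd³) = 8·270·140.0/(π·10.7³) = 302400/3848.6 = 78.574 MPa
τ_max = K·τ₀ = 1.1091 × 78.574 = 87.144 MPa

87.1 MPa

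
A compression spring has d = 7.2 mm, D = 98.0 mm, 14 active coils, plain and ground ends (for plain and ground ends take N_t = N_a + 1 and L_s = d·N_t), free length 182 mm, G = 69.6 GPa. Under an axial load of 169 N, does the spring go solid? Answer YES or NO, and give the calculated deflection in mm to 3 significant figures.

k = Gd⁴/(8D³N_a) = (69.6×10³)(7.2⁴)/(8·98.0³·14) = 1.7744 N/mm
N_t = 15; L_s = 7.2·15 = 108 mm; δ_solid = L₀ − L_s = 182 − 108 = 74 mm
δ = F/k = 169/1.7744 = 95.245 mm
δ ≥ δ_solid → spring goes solid

YES, δ = 95.2 mm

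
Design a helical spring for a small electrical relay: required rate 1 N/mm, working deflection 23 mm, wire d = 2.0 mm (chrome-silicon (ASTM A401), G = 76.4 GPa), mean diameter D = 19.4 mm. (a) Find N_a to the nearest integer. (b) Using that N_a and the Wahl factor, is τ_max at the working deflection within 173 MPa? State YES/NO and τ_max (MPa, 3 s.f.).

N_a = Gd⁴/(8D³k) = (76.4×10³)(2.0⁴)/(8·19.4³·1) = 20.93 → N_a = 21
Actual rate k = Gd⁴/(8D³·21) = 0.99655 N/mm
Working load F = kδ = 0.99655·23 = 22.921 N
C = 19.4/2.0 = 9.7000; K_W = (4C−1)/(4C−4)+0.615/C = 1.1496
τ_max = K_W·8FD/(πd³) = 1.1496·141.54 = 162.72 MPa
τ_max ≤ 173 MPa → acceptable

(a) 21 coils; (b) YES, τ_max = 163 MPa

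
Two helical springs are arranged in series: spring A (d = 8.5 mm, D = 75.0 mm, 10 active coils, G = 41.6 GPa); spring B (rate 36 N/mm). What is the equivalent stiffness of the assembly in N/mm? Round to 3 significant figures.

k_A = Gd⁴/(8D³N_a) = (41.6×10³)(8.5⁴)/(8·75.0³·10) = 6.4342 N/mm
Series: 1/k_eq = 1/6.4342 + 1/36 = 0.1832; k_eq = 5.4586 N/mm

5.46 N/mm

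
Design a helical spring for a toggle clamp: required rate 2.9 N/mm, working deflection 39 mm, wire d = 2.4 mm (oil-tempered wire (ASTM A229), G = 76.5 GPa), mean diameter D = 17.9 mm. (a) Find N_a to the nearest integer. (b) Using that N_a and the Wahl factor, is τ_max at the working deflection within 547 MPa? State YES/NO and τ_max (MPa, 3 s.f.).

N_a = Gd⁴/(8D³k) = (76.5×10³)(2.4⁴)/(8·17.9³·2.9) = 19.07 → N_a = 19
Actual rate k = Gd⁴/(8D³·19) = 2.9114 N/mm
Working load F = kδ = 2.9114·39 = 113.55 N
C = 17.9/2.4 = 7.4583; K_W = (4C−1)/(4C−4)+0.615/C = 1.1986
τ_max = K_W·8FD/(πd³) = 1.1986·374.39 = 448.74 MPa
τ_max ≤ 547 MPa → acceptable

(a) 19 coils; (b) YES, τ_max = 449 MPa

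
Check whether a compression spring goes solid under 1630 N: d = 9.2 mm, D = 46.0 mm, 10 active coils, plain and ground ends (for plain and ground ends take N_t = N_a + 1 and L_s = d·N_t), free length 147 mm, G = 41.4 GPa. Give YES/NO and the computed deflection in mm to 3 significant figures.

k = Gd⁴/(8D³N_a) = (41.4×10³)(9.2⁴)/(8·46.0³·10) = 38.088 N/mm
N_t = 11; L_s = 9.2·11 = 101.2 mm; δ_solid = L₀ − L_s = 147 − 101.2 = 45.8 mm
δ = F/k = 1630/38.088 = 42.796 mm
δ < δ_solid → spring does not go solid

NO, δ = 42.8 mm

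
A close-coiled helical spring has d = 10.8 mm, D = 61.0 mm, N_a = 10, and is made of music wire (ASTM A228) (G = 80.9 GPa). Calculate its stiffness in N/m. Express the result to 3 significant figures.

60600 N/m

k = Gd⁴/(8D³N_a) = (80.9×10³ × 10.8⁴) / (8 × 61.0³ × 10)
  = 1.10064e+09 / 1.81585e+07 = 60.613 N/mm = 60613 N/m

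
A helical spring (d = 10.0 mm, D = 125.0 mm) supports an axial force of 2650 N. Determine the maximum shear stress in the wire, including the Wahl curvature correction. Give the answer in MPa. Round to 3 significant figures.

940 MPa

Spring index C = D/d = 125.0/10.0 = 12.5000
K_W = (4C−1)/(4C−4) + 0.615/C = 49.000/46.000 + 0.0492 = 1.1144
τ₀ = 8FD/(πd³) = 8·2650·125.0/(π·10.0³) = 2.65e+06/3141.6 = 843.52 MPa
τ_max = K·τ₀ = 1.1144 × 843.52 = 940.03 MPa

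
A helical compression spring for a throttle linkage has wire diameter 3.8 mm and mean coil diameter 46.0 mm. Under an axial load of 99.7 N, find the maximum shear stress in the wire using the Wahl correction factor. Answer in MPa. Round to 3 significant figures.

Spring index C = D/d = 46.0/3.8 = 12.1053
K_W = (4C−1)/(4C−4) + 0.615/C = 47.421/44.421 + 0.0508 = 1.1183
τ₀ = 8FD/(πd³) = 8·99.7·46.0/(π·3.8³) = 36689.6/172.39 = 212.83 MPa
τ_max = K·τ₀ = 1.1183 × 212.83 = 238.02 MPa

238 MPa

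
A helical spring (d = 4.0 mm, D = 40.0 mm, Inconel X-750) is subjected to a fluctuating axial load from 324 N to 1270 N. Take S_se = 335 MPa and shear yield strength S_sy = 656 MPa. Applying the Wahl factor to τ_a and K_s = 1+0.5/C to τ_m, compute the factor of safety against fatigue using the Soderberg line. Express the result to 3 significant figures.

0.217

C = D/d = 40.0/4.0 = 10.0000; K_W = (4C−1)/(4C−4)+0.615/C = 1.1448; K_s = 1+0.5/C = 1.0500
F_a = (F_max−F_min)/2 = 473 N; F_m = (F_max+F_min)/2 = 797 N
τ_a = K_W·8F_aD/(πd³) = 1.1448 × 752.8 = 861.83 MPa
τ_m = K_s·8F_mD/(πd³) = 1.0500 × 1268.5 = 1331.9 MPa
Soderberg: 1/n_f = τ_a/S_se + τ_m/S_sy = 861.83/335 + 1331.9/656 = 2.57264 + 2.03032 = 4.603
n_f = 1/4.603 = 0.2173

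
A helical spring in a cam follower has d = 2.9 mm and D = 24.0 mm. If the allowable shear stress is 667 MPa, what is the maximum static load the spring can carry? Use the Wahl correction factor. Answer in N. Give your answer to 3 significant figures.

C = D/d = 24.0/2.9 = 8.2759
K_W = (4C−1)/(4C−4) + 0.615/C = 32.103/29.103 + 0.0743 = 1.1774
τ_max = K·8FD/(πd³) → F_max = τ_allow·πd³/(8DK)
F_max = 667·π·2.9³/(8·24.0·1.1774) = 51106/226.06 = 226.07 N

226 N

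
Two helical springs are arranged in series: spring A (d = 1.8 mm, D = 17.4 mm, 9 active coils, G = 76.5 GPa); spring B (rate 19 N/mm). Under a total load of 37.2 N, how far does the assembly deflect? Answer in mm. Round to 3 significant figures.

k_A = Gd⁴/(8D³N_a) = (76.5×10³)(1.8⁴)/(8·17.4³·9) = 2.1172 N/mm
Series: 1/k_eq = 1/2.1172 + 1/19 = 0.52494; k_eq = 1.905 N/mm
δ = F/k_eq = 37.2/1.905 = 19.528 mm

19.5 mm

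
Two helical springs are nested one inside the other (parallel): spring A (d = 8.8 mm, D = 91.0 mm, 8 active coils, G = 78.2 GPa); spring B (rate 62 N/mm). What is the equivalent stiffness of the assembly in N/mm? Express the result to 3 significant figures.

71.7 N/mm

k_A = Gd⁴/(8D³N_a) = (78.2×10³)(8.8⁴)/(8·91.0³·8) = 9.7237 N/mm
Parallel: k_eq = 9.7237 + 62 = 71.724 N/mm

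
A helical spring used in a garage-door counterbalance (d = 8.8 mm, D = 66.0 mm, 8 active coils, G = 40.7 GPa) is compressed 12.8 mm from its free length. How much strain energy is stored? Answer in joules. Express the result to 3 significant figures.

1.09 J

k = Gd⁴/(8D³N_a) = (40.7×10³)(8.8⁴)/(8·66.0³·8) = 13.265 N/mm
U = ½kδ² = 0.5 × 13.265 × 12.8² = 1086.7 N·mm = 1.0867 J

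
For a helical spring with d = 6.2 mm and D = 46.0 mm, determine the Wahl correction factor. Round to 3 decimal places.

C = D/d = 46.0/6.2 = 7.4194
K_W = (4C−1)/(4C−4) + 0.615/C = 28.677/25.677 + 0.0829 = 1.1997

1.200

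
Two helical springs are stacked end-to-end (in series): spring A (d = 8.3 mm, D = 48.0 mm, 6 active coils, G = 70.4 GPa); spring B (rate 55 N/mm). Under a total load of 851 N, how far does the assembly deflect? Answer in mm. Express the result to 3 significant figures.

29.0 mm

k_A = Gd⁴/(8D³N_a) = (70.4×10³)(8.3⁴)/(8·48.0³·6) = 62.939 N/mm
Series: 1/k_eq = 1/62.939 + 1/55 = 0.03407; k_eq = 29.351 N/mm
δ = F/k_eq = 851/29.351 = 28.994 mm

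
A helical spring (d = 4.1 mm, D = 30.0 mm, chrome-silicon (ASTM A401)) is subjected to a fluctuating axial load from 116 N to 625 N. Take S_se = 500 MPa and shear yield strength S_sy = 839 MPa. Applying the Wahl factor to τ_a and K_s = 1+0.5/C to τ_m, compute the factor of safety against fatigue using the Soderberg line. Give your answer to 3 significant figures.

C = D/d = 30.0/4.1 = 7.3171; K_W = (4C−1)/(4C−4)+0.615/C = 1.2028; K_s = 1+0.5/C = 1.0683
F_a = (F_max−F_min)/2 = 254.5 N; F_m = (F_max+F_min)/2 = 370.5 N
τ_a = K_W·8F_aD/(πd³) = 1.2028 × 282.1 = 339.3 MPa
τ_m = K_s·8F_mD/(πd³) = 1.0683 × 410.67 = 438.74 MPa
Soderberg: 1/n_f = τ_a/S_se + τ_m/S_sy = 339.3/500 + 438.74/839 = 0.67860 + 0.52293 = 1.2015
n_f = 1/1.2015 = 0.8323

0.832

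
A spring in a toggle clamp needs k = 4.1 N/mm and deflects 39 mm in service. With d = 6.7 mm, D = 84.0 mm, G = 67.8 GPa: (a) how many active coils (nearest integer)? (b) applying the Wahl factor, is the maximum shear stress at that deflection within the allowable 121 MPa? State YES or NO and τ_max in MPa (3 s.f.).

(a) 7 coils; (b) NO, τ_max = 127 MPa

N_a = Gd⁴/(8D³k) = (67.8×10³)(6.7⁴)/(8·84.0³·4.1) = 7.028 → N_a = 7
Actual rate k = Gd⁴/(8D³·7) = 4.1163 N/mm
Working load F = kδ = 4.1163·39 = 160.53 N
C = 84.0/6.7 = 12.5373; K_W = (4C−1)/(4C−4)+0.615/C = 1.1141
τ_max = K_W·8FD/(πd³) = 1.1141·114.17 = 127.2 MPa
τ_max > 121 MPa → exceeds allowable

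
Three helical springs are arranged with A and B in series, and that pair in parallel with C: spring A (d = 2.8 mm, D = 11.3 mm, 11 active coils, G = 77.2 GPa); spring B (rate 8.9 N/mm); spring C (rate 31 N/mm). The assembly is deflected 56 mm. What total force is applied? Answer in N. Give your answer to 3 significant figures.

2140 N

k_A = Gd⁴/(8D³N_a) = (77.2×10³)(2.8⁴)/(8·11.3³·11) = 37.371 N/mm
Springs A,B series: k_AB = 1/(1/37.371+1/8.9) = 7.1881 N/mm; parallel with C: k_eq = 7.1881+31 = 38.188 N/mm
F = k_eq·δ = 38.188·56 = 2138.5 N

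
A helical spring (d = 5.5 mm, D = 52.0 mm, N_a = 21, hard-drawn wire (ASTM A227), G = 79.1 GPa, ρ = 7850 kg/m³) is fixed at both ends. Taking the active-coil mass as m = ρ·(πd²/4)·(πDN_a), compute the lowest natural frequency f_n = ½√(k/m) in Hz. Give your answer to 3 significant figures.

k = Gd⁴/(8D³N_a) = (79.1×10³)(5.5⁴)/(8·52.0³·21) = 3.0641 N/mm = 3064.1 N/m
Wire length L = πDN_a = π·52.0·21 = 3430.6 mm
m = ρ·(πd²/4)·L = 7850 × 23.758×10⁻⁶ m² × 3.4306 m = 0.63982 kg
f_n = ½√(k/m) = 0.5·√(3064.1/0.63982) = 0.5·√(4789.1) = 34.602 Hz

34.6 Hz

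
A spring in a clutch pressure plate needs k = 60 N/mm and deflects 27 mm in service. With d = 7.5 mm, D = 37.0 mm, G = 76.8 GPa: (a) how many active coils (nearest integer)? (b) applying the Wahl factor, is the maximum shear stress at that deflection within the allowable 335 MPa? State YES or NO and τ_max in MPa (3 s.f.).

(a) 10 coils; (b) NO, τ_max = 476 MPa

N_a = Gd⁴/(8D³k) = (76.8×10³)(7.5⁴)/(8·37.0³·60) = 9.994 → N_a = 10
Actual rate k = Gd⁴/(8D³·10) = 59.967 N/mm
Working load F = kδ = 59.967·27 = 1619.1 N
C = 37.0/7.5 = 4.9333; K_W = (4C−1)/(4C−4)+0.615/C = 1.3153
τ_max = K_W·8FD/(πd³) = 1.3153·361.6 = 475.63 MPa
τ_max > 335 MPa → exceeds allowable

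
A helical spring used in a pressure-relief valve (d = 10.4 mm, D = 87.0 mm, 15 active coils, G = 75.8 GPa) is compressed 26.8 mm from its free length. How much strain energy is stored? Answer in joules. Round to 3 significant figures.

4.03 J

k = Gd⁴/(8D³N_a) = (75.8×10³)(10.4⁴)/(8·87.0³·15) = 11.222 N/mm
U = ½kδ² = 0.5 × 11.222 × 26.8² = 4030 N·mm = 4.03 J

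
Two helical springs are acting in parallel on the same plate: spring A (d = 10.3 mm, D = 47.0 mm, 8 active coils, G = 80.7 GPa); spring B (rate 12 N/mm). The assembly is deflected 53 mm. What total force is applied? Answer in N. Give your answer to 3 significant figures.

k_A = Gd⁴/(8D³N_a) = (80.7×10³)(10.3⁴)/(8·47.0³·8) = 136.69 N/mm
Parallel: k_eq = 136.69 + 12 = 148.69 N/mm
F = k_eq·δ = 148.69·53 = 7880.8 N

7880 N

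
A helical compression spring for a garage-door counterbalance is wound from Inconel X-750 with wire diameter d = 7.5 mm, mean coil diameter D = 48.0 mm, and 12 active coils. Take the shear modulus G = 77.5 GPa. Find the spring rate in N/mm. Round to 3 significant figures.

23.1 N/mm

k = Gd⁴/(8D³N_a) = (77.5×10³ × 7.5⁴) / (8 × 48.0³ × 12)
  = 2.45215e+08 / 1.06168e+07 = 23.097 N/mm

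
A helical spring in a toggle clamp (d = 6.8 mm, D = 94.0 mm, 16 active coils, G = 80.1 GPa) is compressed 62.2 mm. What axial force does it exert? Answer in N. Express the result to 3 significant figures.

k = Gd⁴/(8D³N_a) = (80.1×10³)(6.8⁴)/(8·94.0³·16) = 1.6109 N/mm
F = k·δ = 1.6109 × 62.2 = 100.2 N

100 N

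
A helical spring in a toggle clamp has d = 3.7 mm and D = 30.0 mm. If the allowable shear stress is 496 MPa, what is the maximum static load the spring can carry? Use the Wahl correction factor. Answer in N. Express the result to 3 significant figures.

C = D/d = 30.0/3.7 = 8.1081
K_W = (4C−1)/(4C−4) + 0.615/C = 31.432/28.432 + 0.0759 = 1.1814
τ_max = K·8FD/(πd³) → F_max = τ_allow·πd³/(8DK)
F_max = 496·π·3.7³/(8·30.0·1.1814) = 78929/283.53 = 278.38 N

278 N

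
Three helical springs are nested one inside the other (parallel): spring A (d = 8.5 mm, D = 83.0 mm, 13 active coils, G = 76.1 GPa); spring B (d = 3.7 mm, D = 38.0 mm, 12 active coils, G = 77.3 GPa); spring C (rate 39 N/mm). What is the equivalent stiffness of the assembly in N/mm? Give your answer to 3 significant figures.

48.4 N/mm

k_A = Gd⁴/(8D³N_a) = (76.1×10³)(8.5⁴)/(8·83.0³·13) = 6.6803 N/mm
k_B = Gd⁴/(8D³N_a) = (77.3×10³)(3.7⁴)/(8·38.0³·12) = 2.7502 N/mm
Parallel: k_eq = 6.6803 + 2.7502 + 39 = 48.43 N/mm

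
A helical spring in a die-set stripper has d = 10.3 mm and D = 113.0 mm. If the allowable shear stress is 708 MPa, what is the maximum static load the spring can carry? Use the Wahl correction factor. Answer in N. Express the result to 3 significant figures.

2380 N

C = D/d = 113.0/10.3 = 10.9709
K_W = (4C−1)/(4C−4) + 0.615/C = 42.883/39.883 + 0.0561 = 1.1313
τ_max = K·8FD/(πd³) → F_max = τ_allow·πd³/(8DK)
F_max = 708·π·10.3³/(8·113.0·1.1313) = 2.4305e+06/1022.7 = 2376.6 N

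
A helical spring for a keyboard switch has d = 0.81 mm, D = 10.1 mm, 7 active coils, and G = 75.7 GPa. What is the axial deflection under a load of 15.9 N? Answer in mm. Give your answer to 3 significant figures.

k = Gd⁴/(8D³N_a) = (75.7×10³)(0.81⁴)/(8·10.1³·7) = 0.56479 N/mm
δ = F/k = 15.9 / 0.56479 = 28.152 mm

28.2 mm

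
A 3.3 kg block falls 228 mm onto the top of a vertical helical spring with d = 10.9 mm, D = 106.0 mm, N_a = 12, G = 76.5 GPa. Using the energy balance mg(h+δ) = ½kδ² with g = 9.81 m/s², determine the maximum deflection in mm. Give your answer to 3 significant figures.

43.1 mm

k = Gd⁴/(8D³N_a) = (76.5×10³)(10.9⁴)/(8·106.0³·12) = 9.4445 N/mm
W = mg = 3.3 × 9.81 = 32.373 N
½kδ² − Wδ − Wh = 0 → δ = (W + √(W² + 2kWh))/k
δ = (32.373 + √(1048 + 139420))/9.4445 = (32.373 + 374.79)/9.4445 = 43.111 mm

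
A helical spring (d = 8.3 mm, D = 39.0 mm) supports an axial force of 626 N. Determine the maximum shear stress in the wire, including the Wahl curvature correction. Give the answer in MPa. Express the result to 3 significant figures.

145 MPa

Spring index C = D/d = 39.0/8.3 = 4.6988
K_W = (4C−1)/(4C−4) + 0.615/C = 17.795/14.795 + 0.1309 = 1.3337
τ₀ = 8FD/(πd³) = 8·626·39.0/(π·8.3³) = 195312/1796.3 = 108.73 MPa
τ_max = K·τ₀ = 1.3337 × 108.73 = 145.01 MPa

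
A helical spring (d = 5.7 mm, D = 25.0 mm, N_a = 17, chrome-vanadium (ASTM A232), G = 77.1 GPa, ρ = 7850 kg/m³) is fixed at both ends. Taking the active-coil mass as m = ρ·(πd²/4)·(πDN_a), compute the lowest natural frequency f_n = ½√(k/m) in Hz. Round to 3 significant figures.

189 Hz

k = Gd⁴/(8D³N_a) = (77.1×10³)(5.7⁴)/(8·25.0³·17) = 38.3 N/mm = 38300 N/m
Wire length L = πDN_a = π·25.0·17 = 1335.2 mm
m = ρ·(πd²/4)·L = 7850 × 25.518×10⁻⁶ m² × 1.3352 m = 0.26745 kg
f_n = ½√(k/m) = 0.5·√(38300/0.26745) = 0.5·√(1.432e+05) = 189.21 Hz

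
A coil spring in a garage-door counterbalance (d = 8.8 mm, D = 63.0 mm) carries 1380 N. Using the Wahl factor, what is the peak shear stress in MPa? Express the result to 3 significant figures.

392 MPa

Spring index C = D/d = 63.0/8.8 = 7.1591
K_W = (4C−1)/(4C−4) + 0.615/C = 27.636/24.636 + 0.0859 = 1.2077
τ₀ = 8FD/(πd³) = 8·1380·63.0/(π·8.8³) = 695520/2140.9 = 324.87 MPa
τ_max = K·τ₀ = 1.2077 × 324.87 = 392.34 MPa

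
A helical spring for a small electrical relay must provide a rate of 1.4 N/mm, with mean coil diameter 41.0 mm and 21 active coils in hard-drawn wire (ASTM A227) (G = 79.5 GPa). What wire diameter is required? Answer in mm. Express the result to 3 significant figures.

3.78 mm

d = (8D³N_a·k / G)^(1/4) = (8·41.0³·21·1.4 / (79.5×10³))^0.25
  = (203.9)^0.25 = 3.7788 mm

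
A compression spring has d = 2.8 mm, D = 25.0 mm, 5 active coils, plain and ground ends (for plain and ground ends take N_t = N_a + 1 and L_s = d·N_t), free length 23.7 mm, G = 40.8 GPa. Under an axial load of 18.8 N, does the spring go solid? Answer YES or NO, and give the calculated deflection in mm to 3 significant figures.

k = Gd⁴/(8D³N_a) = (40.8×10³)(2.8⁴)/(8·25.0³·5) = 4.0125 N/mm
N_t = 6; L_s = 2.8·6 = 16.8 mm; δ_solid = L₀ − L_s = 23.7 − 16.8 = 6.9 mm
δ = F/k = 18.8/4.0125 = 4.6854 mm
δ < δ_solid → spring does not go solid

NO, δ = 4.69 mm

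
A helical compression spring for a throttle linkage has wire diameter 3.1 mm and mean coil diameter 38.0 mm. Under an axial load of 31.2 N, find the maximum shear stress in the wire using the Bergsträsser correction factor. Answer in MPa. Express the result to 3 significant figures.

Spring index C = D/d = 38.0/3.1 = 12.2581
K_B = (4C+2)/(4C−3) = 51.032/46.032 = 1.1086
τ₀ = 8FD/(πd³) = 8·31.2·38.0/(π·3.1³) = 9484.8/93.591 = 101.34 MPa
τ_max = K·τ₀ = 1.1086 × 101.34 = 112.35 MPa

112 MPa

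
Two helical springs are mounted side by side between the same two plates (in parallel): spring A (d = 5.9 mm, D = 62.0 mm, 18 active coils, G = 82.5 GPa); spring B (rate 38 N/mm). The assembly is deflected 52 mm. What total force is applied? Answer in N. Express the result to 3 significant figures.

2130 N

k_A = Gd⁴/(8D³N_a) = (82.5×10³)(5.9⁴)/(8·62.0³·18) = 2.9129 N/mm
Parallel: k_eq = 2.9129 + 38 = 40.913 N/mm
F = k_eq·δ = 40.913·52 = 2127.5 N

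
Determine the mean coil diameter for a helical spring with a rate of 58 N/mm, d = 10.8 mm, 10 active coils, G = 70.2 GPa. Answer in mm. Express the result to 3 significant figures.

D = (Gd⁴/(8N_a·k))^(1/3) = (70.2×10³·10.8⁴/(8·10·58))^(1/3)
  = (205833)^(1/3) = 59.0434 mm

59.0 mm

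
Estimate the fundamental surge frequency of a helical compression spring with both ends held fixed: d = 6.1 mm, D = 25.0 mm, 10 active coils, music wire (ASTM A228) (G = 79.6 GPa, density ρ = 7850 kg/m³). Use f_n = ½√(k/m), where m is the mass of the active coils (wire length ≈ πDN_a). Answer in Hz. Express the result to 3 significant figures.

k = Gd⁴/(8D³N_a) = (79.6×10³)(6.1⁴)/(8·25.0³·10) = 88.17 N/mm = 88170 N/m
Wire length L = πDN_a = π·25.0·10 = 785.4 mm
m = ρ·(πd²/4)·L = 7850 × 29.225×10⁻⁶ m² × 0.7854 m = 0.18018 kg
f_n = ½√(k/m) = 0.5·√(88170/0.18018) = 0.5·√(4.8934e+05) = 349.77 Hz

350 Hz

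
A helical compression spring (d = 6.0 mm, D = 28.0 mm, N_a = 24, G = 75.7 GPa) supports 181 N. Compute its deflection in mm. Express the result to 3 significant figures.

k = Gd⁴/(8D³N_a) = (75.7×10³)(6.0⁴)/(8·28.0³·24) = 23.277 N/mm
δ = F/k = 181 / 23.277 = 7.7759 mm

7.78 mm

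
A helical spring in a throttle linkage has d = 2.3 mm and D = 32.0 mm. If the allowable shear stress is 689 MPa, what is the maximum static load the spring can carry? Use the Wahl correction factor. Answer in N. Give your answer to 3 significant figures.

C = D/d = 32.0/2.3 = 13.9130
K_W = (4C−1)/(4C−4) + 0.615/C = 54.652/51.652 + 0.0442 = 1.1023
τ_max = K·8FD/(πd³) → F_max = τ_allow·πd³/(8DK)
F_max = 689·π·2.3³/(8·32.0·1.1023) = 26336/282.18 = 93.33 N

93.3 N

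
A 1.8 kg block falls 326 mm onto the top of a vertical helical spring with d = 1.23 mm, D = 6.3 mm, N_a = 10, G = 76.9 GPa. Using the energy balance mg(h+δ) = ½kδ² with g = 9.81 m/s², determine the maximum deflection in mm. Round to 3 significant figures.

38.2 mm

k = Gd⁴/(8D³N_a) = (76.9×10³)(1.23⁴)/(8·6.3³·10) = 8.799 N/mm
W = mg = 1.8 × 9.81 = 17.658 N
½kδ² − Wδ − Wh = 0 → δ = (W + √(W² + 2kWh))/k
δ = (17.658 + √(311.8 + 101303))/8.799 = (17.658 + 318.77)/8.799 = 38.235 mm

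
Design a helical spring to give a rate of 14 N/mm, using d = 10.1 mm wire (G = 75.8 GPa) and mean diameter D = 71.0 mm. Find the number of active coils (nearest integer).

20

N_a = Gd⁴/(8D³k) = (75.8×10³ × 10.1⁴)/(8 × 71.0³ × 14)
    = 7.88778e+08 / 4.0086e+07 = 19.68 → 20 coils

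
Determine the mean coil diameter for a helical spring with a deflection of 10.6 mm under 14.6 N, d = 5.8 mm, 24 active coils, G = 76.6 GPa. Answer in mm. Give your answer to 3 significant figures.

68.9 mm

Required rate k = F/δ = 14.6/10.6 = 1.3774 N/mm
D = (Gd⁴/(8N_a·k))^(1/3) = (76.6×10³·5.8⁴/(8·24·1.3774))^(1/3)
  = (327788)^(1/3) = 68.9495 mm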